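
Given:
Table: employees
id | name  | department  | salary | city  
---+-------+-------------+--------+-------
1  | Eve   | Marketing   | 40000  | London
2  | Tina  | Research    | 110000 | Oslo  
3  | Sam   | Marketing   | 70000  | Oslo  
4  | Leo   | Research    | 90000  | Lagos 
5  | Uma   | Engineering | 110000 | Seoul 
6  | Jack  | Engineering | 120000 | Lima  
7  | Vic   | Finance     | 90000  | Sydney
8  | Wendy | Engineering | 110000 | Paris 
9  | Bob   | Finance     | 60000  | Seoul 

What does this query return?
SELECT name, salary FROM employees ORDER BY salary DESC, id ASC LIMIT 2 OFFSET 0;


Sort by salary DESC (id ASC tiebreak), then skip 0 and take 2
Rows 1 through 2

2 rows:
Jack, 120000
Tina, 110000


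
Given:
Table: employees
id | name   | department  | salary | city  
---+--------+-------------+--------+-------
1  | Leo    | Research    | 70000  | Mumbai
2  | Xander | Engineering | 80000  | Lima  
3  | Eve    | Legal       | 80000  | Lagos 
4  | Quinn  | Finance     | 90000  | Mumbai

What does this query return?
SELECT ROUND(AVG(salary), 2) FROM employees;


SUM(salary) = 320000
COUNT = 4
ROUND(AVG, 2) = ROUND(320000 / 4, 2) = 80000.0

80000.0


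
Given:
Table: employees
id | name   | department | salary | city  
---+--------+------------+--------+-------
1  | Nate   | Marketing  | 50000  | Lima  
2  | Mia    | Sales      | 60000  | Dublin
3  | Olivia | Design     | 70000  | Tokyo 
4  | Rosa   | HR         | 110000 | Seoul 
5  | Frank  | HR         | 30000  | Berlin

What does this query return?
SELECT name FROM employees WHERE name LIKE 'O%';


LIKE 'O%' matches names starting with 'O'
Matching: 1

1 rows:
Olivia


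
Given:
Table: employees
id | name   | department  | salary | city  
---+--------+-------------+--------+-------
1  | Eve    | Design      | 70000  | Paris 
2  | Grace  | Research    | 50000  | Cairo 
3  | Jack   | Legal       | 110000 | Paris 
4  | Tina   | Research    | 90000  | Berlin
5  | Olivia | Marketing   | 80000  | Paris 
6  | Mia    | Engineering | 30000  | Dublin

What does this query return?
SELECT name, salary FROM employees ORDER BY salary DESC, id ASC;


Sorting by salary DESC, then id ASC for ties

6 rows:
Jack, 110000
Tina, 90000
Olivia, 80000
Eve, 70000
Grace, 50000
Mia, 30000


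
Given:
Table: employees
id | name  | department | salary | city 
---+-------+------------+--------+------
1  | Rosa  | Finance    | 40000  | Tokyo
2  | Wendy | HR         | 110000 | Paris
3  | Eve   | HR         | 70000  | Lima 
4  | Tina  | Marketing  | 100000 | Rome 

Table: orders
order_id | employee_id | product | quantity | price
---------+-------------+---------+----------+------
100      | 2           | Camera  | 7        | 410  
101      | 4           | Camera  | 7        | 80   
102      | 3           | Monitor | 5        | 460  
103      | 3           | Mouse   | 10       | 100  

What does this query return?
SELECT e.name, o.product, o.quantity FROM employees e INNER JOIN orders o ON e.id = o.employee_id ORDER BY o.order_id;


Joining employees.id = orders.employee_id:
  employee Wendy (id=2) -> order Camera
  employee Tina (id=4) -> order Camera
  employee Eve (id=3) -> order Monitor
  employee Eve (id=3) -> order Mouse


4 rows:
Wendy, Camera, 7
Tina, Camera, 7
Eve, Monitor, 5
Eve, Mouse, 10


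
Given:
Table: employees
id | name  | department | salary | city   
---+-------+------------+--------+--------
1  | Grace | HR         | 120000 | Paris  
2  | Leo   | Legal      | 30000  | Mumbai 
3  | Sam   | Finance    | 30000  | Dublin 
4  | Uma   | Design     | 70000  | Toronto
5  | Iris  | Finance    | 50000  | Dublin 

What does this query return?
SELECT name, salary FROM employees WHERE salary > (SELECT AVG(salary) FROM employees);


Subquery: AVG(salary) = 60000.0
Filtering: salary > 60000.0
  Grace (120000) -> MATCH
  Uma (70000) -> MATCH


2 rows:
Grace, 120000
Uma, 70000


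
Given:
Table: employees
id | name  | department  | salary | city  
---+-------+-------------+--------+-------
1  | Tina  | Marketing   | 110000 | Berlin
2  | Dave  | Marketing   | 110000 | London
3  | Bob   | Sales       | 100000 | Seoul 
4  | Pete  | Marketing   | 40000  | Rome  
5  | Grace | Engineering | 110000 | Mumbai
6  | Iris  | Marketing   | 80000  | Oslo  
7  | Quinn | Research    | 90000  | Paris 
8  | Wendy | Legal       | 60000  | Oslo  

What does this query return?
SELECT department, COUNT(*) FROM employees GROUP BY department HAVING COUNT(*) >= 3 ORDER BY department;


Groups with count >= 3:
  Marketing: 4 -> PASS
  Engineering: 1 -> filtered out
  Legal: 1 -> filtered out
  Research: 1 -> filtered out
  Sales: 1 -> filtered out


1 groups:
Marketing, 4


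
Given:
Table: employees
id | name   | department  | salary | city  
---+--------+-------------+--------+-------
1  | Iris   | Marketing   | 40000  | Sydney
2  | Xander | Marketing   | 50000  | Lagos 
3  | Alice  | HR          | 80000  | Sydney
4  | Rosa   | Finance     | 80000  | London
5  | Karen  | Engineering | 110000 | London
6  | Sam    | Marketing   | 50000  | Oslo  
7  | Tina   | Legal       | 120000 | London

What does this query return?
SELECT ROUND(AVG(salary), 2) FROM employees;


SUM(salary) = 530000
COUNT = 7
ROUND(AVG, 2) = ROUND(530000 / 7, 2) = 75714.29

75714.29


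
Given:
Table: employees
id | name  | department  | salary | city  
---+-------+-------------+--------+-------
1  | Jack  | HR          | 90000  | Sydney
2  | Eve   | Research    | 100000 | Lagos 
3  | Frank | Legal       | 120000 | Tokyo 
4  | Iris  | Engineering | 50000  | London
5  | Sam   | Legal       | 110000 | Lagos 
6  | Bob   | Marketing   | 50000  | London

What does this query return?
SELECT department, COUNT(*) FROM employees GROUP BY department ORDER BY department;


Assigning each row to its department group:
  Jack -> HR
  Eve -> Research
  Frank -> Legal
  Iris -> Engineering
  Sam -> Legal
  Bob -> Marketing


5 groups:
Engineering, 1
HR, 1
Legal, 2
Marketing, 1
Research, 1


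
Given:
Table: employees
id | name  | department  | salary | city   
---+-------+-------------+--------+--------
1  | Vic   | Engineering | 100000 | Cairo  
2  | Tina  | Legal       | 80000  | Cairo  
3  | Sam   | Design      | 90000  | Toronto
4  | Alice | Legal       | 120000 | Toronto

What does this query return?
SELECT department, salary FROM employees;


Projecting columns: department, salary

4 rows:
Engineering, 100000
Legal, 80000
Design, 90000
Legal, 120000


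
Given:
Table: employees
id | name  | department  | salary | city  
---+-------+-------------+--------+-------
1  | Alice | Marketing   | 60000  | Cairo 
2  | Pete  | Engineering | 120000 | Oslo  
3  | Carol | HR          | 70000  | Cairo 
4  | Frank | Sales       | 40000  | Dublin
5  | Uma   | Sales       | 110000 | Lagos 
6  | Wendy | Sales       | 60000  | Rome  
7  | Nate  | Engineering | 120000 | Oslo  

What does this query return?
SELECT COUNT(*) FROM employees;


COUNT(*) counts all rows

7


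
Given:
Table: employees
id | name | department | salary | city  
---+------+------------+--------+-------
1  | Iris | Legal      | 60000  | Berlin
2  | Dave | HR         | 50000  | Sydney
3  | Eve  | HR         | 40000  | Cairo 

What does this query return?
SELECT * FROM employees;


SELECT * returns all 3 rows with all columns

3 rows:
1, Iris, Legal, 60000, Berlin
2, Dave, HR, 50000, Sydney
3, Eve, HR, 40000, Cairo


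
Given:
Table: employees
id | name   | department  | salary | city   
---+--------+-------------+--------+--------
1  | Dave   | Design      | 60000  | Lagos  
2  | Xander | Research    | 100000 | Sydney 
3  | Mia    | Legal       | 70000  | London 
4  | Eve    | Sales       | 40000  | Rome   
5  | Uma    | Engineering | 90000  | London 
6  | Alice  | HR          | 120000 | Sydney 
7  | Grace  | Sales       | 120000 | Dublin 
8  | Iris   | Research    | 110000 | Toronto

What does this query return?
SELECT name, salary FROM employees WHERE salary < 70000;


Filtering: salary < 70000
Matching: 2 rows

2 rows:
Dave, 60000
Eve, 40000


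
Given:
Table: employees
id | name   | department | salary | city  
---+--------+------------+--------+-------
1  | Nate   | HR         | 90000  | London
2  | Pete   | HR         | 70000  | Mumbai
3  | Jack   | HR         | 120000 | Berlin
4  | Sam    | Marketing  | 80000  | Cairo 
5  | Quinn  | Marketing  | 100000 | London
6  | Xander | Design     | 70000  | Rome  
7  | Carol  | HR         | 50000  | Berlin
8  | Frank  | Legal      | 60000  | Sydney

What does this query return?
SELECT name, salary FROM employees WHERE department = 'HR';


Filtering: department = 'HR'
Matching rows: 4

4 rows:
Nate, 90000
Pete, 70000
Jack, 120000
Carol, 50000


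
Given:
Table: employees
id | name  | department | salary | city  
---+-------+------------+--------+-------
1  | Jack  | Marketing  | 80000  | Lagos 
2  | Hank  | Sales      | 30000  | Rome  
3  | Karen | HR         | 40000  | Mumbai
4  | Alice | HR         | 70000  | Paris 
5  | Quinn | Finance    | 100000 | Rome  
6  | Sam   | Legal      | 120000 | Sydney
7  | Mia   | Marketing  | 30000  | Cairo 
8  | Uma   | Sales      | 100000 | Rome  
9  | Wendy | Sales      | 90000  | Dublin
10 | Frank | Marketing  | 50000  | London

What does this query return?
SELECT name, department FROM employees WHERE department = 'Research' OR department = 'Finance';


Filtering: department = 'Research' OR 'Finance'
Matching: 1 rows

1 rows:
Quinn, Finance


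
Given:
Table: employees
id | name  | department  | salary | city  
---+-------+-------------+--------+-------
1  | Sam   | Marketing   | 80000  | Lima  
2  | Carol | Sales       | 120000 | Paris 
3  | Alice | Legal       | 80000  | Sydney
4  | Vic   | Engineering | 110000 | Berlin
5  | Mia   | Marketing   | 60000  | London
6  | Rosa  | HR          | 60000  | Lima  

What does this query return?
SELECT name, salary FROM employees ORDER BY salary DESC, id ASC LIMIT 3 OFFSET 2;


Sort by salary DESC (id ASC tiebreak), then skip 2 and take 3
Rows 3 through 5

3 rows:
Sam, 80000
Alice, 80000
Mia, 60000


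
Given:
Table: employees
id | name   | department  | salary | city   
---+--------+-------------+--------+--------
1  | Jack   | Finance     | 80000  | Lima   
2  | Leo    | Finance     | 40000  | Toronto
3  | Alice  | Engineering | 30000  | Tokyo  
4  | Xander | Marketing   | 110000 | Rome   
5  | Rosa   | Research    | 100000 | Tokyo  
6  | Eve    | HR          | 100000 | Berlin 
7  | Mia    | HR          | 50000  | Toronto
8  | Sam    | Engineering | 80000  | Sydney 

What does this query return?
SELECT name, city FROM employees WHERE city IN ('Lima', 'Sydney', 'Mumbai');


Filtering: city IN ('Lima', 'Sydney', 'Mumbai')
Matching: 2 rows

2 rows:
Jack, Lima
Sam, Sydney


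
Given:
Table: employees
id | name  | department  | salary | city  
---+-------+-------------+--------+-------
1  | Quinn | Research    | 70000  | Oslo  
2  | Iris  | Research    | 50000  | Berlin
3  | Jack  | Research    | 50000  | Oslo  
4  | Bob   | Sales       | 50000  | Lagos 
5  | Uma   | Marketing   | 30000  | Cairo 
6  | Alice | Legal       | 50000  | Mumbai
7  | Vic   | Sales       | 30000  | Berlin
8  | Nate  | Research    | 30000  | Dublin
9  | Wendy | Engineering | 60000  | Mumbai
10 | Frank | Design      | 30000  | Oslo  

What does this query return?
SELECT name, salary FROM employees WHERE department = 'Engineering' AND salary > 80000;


Filtering: department = 'Engineering' AND salary > 80000
Matching: 0 rows

Empty result set (0 rows)


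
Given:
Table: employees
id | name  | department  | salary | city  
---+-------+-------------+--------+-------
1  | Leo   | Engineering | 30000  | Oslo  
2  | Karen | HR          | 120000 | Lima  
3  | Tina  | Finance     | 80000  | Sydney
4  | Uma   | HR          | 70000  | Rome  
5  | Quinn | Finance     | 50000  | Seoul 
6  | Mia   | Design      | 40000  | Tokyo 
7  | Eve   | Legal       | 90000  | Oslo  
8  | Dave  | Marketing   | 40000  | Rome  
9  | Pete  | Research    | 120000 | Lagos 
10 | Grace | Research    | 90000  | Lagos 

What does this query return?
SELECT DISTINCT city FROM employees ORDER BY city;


All 'city' values (row order): Oslo, Lima, Sydney, Rome, Seoul, Tokyo, Oslo, Rome, Lagos, Lagos
Removing duplicates leaves 7 unique value(s).

7 values:
Lagos
Lima
Oslo
Rome
Seoul
Sydney
Tokyo


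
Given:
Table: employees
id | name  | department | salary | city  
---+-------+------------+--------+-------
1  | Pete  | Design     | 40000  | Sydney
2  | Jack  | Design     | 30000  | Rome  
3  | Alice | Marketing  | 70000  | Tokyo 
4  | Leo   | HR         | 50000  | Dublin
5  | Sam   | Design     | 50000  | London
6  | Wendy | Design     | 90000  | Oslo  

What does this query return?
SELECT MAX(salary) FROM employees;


Salaries: 40000, 30000, 70000, 50000, 50000, 90000
MAX = 90000

90000


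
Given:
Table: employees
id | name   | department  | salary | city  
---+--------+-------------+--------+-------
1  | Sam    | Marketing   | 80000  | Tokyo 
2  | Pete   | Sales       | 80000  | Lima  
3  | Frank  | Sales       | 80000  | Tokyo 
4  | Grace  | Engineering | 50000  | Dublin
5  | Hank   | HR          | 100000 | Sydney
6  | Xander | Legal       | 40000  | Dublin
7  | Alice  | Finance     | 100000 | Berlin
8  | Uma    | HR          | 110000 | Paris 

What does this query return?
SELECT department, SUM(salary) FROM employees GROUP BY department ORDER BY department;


Summing salary within each department:
  Engineering: 50000 = 50000
  Finance: 100000 = 100000
  HR: 100000 + 110000 = 210000
  Legal: 40000 = 40000
  Marketing: 80000 = 80000
  Sales: 80000 + 80000 = 160000


6 groups:
Engineering, 50000
Finance, 100000
HR, 210000
Legal, 40000
Marketing, 80000
Sales, 160000


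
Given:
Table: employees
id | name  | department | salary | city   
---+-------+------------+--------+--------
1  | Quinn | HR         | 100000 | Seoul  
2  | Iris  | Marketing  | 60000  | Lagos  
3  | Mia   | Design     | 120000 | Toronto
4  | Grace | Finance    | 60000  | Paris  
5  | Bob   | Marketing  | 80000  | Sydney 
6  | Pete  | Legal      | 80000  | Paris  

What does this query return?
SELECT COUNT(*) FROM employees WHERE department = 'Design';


Counting rows where department = 'Design'
  Mia -> MATCH


1


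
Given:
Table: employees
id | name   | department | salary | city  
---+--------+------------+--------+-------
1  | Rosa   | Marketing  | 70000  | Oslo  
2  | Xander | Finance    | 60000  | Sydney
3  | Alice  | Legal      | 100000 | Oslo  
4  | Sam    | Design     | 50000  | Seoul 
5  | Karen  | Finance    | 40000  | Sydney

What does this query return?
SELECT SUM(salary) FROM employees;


SUM(salary) = 70000 + 60000 + 100000 + 50000 + 40000 = 320000

320000


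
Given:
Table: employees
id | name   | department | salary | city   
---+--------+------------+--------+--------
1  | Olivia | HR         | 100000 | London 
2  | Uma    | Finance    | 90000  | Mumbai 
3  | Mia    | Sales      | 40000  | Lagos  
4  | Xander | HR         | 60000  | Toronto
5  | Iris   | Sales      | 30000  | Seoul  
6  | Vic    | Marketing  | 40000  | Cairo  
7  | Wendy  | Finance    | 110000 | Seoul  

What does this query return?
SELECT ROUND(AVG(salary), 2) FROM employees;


SUM(salary) = 470000
COUNT = 7
ROUND(AVG, 2) = ROUND(470000 / 7, 2) = 67142.86

67142.86


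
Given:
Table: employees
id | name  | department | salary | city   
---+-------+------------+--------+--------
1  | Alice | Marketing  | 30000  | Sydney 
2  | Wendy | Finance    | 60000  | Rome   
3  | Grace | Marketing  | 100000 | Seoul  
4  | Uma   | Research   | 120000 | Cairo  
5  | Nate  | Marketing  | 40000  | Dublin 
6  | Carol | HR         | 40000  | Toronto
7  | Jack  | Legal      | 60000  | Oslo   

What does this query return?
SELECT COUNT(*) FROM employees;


COUNT(*) counts all rows

7


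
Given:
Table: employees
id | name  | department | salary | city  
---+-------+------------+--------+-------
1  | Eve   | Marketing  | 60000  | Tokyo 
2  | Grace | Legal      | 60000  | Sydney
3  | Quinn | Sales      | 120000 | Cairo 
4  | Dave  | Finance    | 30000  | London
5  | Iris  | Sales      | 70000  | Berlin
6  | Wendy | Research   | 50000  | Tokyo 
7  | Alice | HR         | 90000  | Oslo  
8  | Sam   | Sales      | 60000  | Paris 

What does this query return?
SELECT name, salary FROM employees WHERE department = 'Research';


Filtering: department = 'Research'
Matching rows: 1

1 rows:
Wendy, 50000


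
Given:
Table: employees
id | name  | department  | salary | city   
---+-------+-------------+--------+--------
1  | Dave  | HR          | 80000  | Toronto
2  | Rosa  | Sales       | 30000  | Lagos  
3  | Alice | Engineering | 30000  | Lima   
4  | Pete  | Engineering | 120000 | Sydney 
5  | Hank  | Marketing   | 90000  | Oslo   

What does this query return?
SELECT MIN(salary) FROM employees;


Salaries: 80000, 30000, 30000, 120000, 90000
MIN = 30000

30000


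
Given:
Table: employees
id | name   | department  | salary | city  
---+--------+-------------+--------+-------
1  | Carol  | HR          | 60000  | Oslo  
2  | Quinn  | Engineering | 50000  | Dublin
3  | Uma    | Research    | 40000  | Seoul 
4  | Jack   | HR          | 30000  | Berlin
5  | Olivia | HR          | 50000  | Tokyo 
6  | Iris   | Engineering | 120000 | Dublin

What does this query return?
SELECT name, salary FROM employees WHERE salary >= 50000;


Filtering: salary >= 50000
Matching: 4 rows

4 rows:
Carol, 60000
Quinn, 50000
Olivia, 50000
Iris, 120000


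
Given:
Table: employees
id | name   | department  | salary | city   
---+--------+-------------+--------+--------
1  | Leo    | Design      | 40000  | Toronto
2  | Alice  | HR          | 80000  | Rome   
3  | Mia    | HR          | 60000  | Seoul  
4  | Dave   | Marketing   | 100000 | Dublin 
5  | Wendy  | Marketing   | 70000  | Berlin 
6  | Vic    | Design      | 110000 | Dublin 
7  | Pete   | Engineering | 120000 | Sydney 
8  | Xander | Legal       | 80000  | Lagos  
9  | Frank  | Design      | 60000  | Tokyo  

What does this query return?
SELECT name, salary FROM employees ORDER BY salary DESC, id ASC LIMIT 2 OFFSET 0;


Sort by salary DESC (id ASC tiebreak), then skip 0 and take 2
Rows 1 through 2

2 rows:
Pete, 120000
Vic, 110000


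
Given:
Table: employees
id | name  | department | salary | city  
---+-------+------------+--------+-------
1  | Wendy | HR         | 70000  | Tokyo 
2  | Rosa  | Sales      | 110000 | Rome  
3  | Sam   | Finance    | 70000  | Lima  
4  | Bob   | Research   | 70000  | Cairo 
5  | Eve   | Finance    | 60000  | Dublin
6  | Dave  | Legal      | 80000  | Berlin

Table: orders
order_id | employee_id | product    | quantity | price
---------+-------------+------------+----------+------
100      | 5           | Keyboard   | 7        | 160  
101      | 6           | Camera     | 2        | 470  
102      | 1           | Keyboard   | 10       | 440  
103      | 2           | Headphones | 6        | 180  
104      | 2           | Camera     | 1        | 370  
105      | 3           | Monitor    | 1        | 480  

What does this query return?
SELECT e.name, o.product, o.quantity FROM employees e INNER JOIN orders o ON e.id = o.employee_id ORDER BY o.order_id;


Joining employees.id = orders.employee_id:
  employee Eve (id=5) -> order Keyboard
  employee Dave (id=6) -> order Camera
  employee Wendy (id=1) -> order Keyboard
  employee Rosa (id=2) -> order Headphones
  employee Rosa (id=2) -> order Camera
  employee Sam (id=3) -> order Monitor


6 rows:
Eve, Keyboard, 7
Dave, Camera, 2
Wendy, Keyboard, 10
Rosa, Headphones, 6
Rosa, Camera, 1
Sam, Monitor, 1


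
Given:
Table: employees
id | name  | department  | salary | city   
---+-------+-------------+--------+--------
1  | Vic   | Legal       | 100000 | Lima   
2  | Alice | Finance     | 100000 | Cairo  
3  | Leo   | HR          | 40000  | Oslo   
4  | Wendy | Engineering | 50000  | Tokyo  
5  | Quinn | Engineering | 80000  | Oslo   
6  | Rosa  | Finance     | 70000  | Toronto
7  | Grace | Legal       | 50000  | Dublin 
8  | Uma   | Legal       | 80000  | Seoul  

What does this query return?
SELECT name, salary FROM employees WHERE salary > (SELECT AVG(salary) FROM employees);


Subquery: AVG(salary) = 71250.0
Filtering: salary > 71250.0
  Vic (100000) -> MATCH
  Alice (100000) -> MATCH
  Quinn (80000) -> MATCH
  Uma (80000) -> MATCH


4 rows:
Vic, 100000
Alice, 100000
Quinn, 80000
Uma, 80000


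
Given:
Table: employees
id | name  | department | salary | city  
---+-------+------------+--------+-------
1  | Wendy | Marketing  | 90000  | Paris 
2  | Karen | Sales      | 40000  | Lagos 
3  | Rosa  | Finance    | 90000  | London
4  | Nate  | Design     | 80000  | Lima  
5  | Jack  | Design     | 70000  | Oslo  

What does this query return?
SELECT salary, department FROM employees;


Projecting columns: salary, department

5 rows:
90000, Marketing
40000, Sales
90000, Finance
80000, Design
70000, Design


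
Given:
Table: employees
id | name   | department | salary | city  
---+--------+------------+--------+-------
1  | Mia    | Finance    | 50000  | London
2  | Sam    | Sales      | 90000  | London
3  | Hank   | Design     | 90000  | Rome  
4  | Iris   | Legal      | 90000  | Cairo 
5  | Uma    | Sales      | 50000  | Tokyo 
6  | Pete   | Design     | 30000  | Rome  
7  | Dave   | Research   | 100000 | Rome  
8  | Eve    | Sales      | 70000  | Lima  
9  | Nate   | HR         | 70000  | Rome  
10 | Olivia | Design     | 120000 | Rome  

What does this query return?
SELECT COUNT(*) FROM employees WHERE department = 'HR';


Counting rows where department = 'HR'
  Nate -> MATCH


1


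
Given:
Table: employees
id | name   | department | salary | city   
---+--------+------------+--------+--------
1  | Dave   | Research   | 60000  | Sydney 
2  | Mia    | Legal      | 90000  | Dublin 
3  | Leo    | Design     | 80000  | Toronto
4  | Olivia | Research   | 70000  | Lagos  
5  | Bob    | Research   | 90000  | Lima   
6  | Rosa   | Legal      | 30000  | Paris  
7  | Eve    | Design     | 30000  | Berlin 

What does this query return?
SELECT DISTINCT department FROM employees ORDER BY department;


All 'department' values (row order): Research, Legal, Design, Research, Research, Legal, Design
Removing duplicates leaves 3 unique value(s).

3 values:
Design
Legal
Research


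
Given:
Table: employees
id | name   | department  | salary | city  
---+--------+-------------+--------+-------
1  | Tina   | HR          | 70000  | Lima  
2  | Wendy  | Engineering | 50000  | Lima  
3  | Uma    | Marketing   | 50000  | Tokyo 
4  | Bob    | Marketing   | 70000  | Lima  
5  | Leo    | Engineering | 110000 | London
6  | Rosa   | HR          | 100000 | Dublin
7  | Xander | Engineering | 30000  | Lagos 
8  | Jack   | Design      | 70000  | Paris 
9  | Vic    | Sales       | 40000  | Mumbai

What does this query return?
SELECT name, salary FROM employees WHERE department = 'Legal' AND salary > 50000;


Filtering: department = 'Legal' AND salary > 50000
Matching: 0 rows

Empty result set (0 rows)


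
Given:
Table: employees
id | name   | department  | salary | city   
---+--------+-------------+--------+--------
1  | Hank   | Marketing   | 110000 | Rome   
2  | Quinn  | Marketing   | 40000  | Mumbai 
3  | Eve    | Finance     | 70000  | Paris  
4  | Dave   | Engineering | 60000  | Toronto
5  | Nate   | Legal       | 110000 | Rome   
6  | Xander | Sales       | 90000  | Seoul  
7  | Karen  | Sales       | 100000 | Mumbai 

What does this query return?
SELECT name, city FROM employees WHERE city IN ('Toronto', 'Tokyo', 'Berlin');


Filtering: city IN ('Toronto', 'Tokyo', 'Berlin')
Matching: 1 rows

1 rows:
Dave, Toronto


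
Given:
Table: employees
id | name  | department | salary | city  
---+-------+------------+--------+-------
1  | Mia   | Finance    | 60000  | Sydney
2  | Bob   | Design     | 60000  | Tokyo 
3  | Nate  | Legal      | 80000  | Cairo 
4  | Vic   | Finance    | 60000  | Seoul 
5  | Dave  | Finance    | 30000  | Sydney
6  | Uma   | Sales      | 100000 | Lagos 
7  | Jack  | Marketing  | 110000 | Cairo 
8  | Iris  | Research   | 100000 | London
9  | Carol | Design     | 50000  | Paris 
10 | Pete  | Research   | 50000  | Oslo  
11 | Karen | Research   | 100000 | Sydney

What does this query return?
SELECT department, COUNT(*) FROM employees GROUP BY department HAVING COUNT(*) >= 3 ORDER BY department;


Groups with count >= 3:
  Finance: 3 -> PASS
  Research: 3 -> PASS
  Design: 2 -> filtered out
  Legal: 1 -> filtered out
  Marketing: 1 -> filtered out
  Sales: 1 -> filtered out


2 groups:
Finance, 3
Research, 3


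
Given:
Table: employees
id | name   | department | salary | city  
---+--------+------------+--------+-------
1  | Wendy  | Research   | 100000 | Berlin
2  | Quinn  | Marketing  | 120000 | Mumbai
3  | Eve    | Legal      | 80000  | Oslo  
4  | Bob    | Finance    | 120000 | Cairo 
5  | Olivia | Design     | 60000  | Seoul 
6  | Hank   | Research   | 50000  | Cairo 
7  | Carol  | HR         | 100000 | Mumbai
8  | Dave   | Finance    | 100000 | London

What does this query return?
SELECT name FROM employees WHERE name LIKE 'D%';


LIKE 'D%' matches names starting with 'D'
Matching: 1

1 rows:
Dave


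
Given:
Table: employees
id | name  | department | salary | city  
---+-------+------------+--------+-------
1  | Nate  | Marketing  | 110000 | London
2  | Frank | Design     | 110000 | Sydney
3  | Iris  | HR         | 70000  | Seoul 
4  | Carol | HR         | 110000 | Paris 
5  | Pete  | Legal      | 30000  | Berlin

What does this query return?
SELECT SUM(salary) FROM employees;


SUM(salary) = 110000 + 110000 + 70000 + 110000 + 30000 = 430000

430000


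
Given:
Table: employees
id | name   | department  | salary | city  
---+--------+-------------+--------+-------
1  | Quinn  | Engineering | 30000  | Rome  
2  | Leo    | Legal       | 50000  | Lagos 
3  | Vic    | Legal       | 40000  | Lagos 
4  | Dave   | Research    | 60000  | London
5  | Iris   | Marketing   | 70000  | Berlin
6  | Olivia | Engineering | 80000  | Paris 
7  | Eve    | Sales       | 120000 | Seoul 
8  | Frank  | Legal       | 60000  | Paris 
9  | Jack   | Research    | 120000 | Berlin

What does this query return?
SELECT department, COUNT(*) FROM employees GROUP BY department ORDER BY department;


Assigning each row to its department group:
  Quinn -> Engineering
  Leo -> Legal
  Vic -> Legal
  Dave -> Research
  Iris -> Marketing
  Olivia -> Engineering
  Eve -> Sales
  Frank -> Legal
  Jack -> Research


5 groups:
Engineering, 2
Legal, 3
Marketing, 1
Research, 2
Sales, 1


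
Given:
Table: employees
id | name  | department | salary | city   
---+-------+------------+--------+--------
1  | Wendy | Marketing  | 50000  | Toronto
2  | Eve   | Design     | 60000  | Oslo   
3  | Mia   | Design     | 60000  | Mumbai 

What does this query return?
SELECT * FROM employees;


SELECT * returns all 3 rows with all columns

3 rows:
1, Wendy, Marketing, 50000, Toronto
2, Eve, Design, 60000, Oslo
3, Mia, Design, 60000, Mumbai


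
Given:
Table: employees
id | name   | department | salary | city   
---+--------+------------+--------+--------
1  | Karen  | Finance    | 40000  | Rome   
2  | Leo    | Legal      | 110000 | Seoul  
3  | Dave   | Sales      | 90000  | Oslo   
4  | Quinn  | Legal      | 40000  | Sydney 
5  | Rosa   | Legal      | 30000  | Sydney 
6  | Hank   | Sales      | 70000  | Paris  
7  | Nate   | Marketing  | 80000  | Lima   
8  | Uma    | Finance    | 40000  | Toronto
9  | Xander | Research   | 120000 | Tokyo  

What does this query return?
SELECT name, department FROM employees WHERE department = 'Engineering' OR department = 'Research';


Filtering: department = 'Engineering' OR 'Research'
Matching: 1 rows

1 rows:
Xander, Research


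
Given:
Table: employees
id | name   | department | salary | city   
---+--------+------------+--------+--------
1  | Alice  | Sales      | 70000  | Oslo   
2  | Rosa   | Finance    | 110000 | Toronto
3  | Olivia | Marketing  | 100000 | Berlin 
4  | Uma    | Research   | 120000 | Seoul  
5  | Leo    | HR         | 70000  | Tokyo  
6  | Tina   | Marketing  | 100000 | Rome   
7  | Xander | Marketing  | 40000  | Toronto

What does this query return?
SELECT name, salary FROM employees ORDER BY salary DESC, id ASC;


Sorting by salary DESC, then id ASC for ties

7 rows:
Uma, 120000
Rosa, 110000
Olivia, 100000
Tina, 100000
Alice, 70000
Leo, 70000
Xander, 40000


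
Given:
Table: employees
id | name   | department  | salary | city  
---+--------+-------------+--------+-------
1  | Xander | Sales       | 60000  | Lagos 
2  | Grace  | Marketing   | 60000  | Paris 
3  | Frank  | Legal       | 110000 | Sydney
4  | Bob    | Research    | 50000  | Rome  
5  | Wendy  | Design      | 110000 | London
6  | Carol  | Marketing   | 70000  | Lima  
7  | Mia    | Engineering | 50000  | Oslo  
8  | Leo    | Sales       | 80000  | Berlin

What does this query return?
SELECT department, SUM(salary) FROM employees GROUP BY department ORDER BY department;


Summing salary within each department:
  Design: 110000 = 110000
  Engineering: 50000 = 50000
  Legal: 110000 = 110000
  Marketing: 60000 + 70000 = 130000
  Research: 50000 = 50000
  Sales: 60000 + 80000 = 140000


6 groups:
Design, 110000
Engineering, 50000
Legal, 110000
Marketing, 130000
Research, 50000
Sales, 140000


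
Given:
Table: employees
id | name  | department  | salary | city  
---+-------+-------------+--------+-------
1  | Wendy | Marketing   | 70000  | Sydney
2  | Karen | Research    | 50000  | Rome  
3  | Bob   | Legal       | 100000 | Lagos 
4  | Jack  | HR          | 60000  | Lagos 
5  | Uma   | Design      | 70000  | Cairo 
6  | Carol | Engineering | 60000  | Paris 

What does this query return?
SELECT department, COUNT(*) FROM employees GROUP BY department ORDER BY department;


Assigning each row to its department group:
  Wendy -> Marketing
  Karen -> Research
  Bob -> Legal
  Jack -> HR
  Uma -> Design
  Carol -> Engineering


6 groups:
Design, 1
Engineering, 1
HR, 1
Legal, 1
Marketing, 1
Research, 1


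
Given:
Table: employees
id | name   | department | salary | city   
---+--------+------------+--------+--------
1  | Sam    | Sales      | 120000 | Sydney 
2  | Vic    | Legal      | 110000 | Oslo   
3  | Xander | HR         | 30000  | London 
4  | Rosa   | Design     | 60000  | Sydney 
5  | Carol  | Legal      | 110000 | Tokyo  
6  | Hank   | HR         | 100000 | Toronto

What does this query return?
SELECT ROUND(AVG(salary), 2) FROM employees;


SUM(salary) = 530000
COUNT = 6
ROUND(AVG, 2) = ROUND(530000 / 6, 2) = 88333.33

88333.33


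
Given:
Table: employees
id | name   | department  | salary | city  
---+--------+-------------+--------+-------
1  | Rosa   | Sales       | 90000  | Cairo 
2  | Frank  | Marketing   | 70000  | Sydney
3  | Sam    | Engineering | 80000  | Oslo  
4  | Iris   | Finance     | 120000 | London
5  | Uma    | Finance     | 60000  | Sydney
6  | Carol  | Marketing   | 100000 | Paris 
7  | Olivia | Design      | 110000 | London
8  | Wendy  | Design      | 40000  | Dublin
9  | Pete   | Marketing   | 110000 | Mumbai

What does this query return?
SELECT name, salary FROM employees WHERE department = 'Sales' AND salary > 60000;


Filtering: department = 'Sales' AND salary > 60000
Matching: 1 rows

1 rows:
Rosa, 90000


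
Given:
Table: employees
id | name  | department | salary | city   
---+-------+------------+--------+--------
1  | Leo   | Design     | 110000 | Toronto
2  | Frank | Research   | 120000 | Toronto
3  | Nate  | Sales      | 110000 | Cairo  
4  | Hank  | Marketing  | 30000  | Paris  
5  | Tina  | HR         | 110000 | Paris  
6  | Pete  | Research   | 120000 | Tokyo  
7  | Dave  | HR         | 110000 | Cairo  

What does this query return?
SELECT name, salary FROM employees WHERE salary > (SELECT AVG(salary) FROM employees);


Subquery: AVG(salary) = 101428.57
Filtering: salary > 101428.57
  Leo (110000) -> MATCH
  Frank (120000) -> MATCH
  Nate (110000) -> MATCH
  Tina (110000) -> MATCH
  Pete (120000) -> MATCH
  Dave (110000) -> MATCH


6 rows:
Leo, 110000
Frank, 120000
Nate, 110000
Tina, 110000
Pete, 120000
Dave, 110000


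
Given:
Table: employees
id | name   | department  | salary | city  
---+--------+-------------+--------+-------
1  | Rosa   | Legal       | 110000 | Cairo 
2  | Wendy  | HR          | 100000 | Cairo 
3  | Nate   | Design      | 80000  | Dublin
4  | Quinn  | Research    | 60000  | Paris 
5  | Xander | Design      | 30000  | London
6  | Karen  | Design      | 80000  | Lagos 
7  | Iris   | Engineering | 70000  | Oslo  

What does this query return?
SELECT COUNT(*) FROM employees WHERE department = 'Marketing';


Counting rows where department = 'Marketing'


0


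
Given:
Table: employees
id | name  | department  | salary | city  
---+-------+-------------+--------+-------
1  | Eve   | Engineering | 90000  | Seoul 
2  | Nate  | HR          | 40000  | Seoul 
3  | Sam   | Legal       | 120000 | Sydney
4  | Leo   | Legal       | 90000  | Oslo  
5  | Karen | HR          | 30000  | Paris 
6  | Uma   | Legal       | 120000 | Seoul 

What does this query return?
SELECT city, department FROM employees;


Projecting columns: city, department

6 rows:
Seoul, Engineering
Seoul, HR
Sydney, Legal
Oslo, Legal
Paris, HR
Seoul, Legal


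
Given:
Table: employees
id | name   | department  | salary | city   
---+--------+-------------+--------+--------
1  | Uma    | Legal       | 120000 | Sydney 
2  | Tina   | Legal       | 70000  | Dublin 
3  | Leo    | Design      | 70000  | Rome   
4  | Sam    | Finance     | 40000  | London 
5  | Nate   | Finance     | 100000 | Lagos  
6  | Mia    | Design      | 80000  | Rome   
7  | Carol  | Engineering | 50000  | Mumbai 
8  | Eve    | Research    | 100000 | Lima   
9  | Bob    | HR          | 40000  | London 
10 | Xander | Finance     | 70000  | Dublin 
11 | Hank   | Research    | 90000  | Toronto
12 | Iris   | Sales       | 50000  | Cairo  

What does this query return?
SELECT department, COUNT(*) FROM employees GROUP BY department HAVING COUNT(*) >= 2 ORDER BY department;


Groups with count >= 2:
  Design: 2 -> PASS
  Finance: 3 -> PASS
  Legal: 2 -> PASS
  Research: 2 -> PASS
  Engineering: 1 -> filtered out
  HR: 1 -> filtered out
  Sales: 1 -> filtered out


4 groups:
Design, 2
Finance, 3
Legal, 2
Research, 2


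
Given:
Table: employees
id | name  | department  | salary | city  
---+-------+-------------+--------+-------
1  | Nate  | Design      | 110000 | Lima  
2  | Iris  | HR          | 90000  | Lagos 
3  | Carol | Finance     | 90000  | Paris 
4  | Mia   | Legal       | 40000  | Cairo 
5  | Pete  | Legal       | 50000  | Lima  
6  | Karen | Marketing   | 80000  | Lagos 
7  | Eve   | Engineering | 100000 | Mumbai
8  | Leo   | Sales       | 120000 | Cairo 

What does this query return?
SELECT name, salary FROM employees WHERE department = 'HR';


Filtering: department = 'HR'
Matching rows: 1

1 rows:
Iris, 90000


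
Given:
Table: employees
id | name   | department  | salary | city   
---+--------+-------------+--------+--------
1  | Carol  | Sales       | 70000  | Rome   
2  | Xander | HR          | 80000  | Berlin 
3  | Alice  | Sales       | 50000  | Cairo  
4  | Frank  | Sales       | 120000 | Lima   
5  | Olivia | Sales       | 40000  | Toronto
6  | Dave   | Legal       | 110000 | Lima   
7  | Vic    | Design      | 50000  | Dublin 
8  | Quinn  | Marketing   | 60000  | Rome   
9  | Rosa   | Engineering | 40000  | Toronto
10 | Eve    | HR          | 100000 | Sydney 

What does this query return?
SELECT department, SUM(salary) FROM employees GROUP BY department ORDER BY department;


Summing salary within each department:
  Design: 50000 = 50000
  Engineering: 40000 = 40000
  HR: 80000 + 100000 = 180000
  Legal: 110000 = 110000
  Marketing: 60000 = 60000
  Sales: 70000 + 50000 + 120000 + 40000 = 280000


6 groups:
Design, 50000
Engineering, 40000
HR, 180000
Legal, 110000
Marketing, 60000
Sales, 280000


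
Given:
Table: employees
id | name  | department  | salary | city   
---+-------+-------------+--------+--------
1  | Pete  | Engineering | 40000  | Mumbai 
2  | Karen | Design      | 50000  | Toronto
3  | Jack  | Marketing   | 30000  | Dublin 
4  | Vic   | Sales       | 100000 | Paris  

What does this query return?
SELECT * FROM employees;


SELECT * returns all 4 rows with all columns

4 rows:
1, Pete, Engineering, 40000, Mumbai
2, Karen, Design, 50000, Toronto
3, Jack, Marketing, 30000, Dublin
4, Vic, Sales, 100000, Paris


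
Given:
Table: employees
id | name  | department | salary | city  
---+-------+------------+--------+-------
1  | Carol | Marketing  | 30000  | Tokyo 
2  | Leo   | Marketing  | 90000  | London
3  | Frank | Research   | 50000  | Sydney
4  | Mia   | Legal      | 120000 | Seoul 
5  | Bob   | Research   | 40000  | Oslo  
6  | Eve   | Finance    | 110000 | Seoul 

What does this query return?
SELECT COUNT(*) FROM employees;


COUNT(*) counts all rows

6


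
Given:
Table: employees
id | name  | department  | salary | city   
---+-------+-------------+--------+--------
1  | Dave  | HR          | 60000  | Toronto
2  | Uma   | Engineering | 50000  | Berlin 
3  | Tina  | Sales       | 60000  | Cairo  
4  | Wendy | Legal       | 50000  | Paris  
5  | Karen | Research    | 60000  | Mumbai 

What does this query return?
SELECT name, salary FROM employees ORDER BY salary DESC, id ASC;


Sorting by salary DESC, then id ASC for ties

5 rows:
Dave, 60000
Tina, 60000
Karen, 60000
Uma, 50000
Wendy, 50000


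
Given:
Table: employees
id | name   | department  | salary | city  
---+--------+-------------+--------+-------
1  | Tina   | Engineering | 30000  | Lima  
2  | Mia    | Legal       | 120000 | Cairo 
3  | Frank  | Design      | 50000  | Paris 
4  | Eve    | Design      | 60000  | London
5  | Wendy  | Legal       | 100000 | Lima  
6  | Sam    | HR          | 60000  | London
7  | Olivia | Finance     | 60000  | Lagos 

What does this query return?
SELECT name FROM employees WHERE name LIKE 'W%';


LIKE 'W%' matches names starting with 'W'
Matching: 1

1 rows:
Wendy


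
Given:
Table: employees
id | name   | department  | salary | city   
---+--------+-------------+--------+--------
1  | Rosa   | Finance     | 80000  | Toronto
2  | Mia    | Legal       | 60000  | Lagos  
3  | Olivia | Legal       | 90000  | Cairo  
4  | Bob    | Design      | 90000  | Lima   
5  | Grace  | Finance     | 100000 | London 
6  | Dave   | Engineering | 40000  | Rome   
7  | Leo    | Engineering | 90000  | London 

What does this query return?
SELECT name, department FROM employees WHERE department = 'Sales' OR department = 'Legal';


Filtering: department = 'Sales' OR 'Legal'
Matching: 2 rows

2 rows:
Mia, Legal
Olivia, Legal


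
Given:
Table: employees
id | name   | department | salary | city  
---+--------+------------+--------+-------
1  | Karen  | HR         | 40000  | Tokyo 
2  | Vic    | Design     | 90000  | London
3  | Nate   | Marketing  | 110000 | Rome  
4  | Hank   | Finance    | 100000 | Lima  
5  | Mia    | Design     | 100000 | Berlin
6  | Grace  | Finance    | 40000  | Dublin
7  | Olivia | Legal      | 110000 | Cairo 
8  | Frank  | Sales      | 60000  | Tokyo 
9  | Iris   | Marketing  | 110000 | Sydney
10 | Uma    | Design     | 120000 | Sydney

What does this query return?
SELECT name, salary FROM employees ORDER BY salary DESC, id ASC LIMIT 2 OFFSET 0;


Sort by salary DESC (id ASC tiebreak), then skip 0 and take 2
Rows 1 through 2

2 rows:
Uma, 120000
Nate, 110000


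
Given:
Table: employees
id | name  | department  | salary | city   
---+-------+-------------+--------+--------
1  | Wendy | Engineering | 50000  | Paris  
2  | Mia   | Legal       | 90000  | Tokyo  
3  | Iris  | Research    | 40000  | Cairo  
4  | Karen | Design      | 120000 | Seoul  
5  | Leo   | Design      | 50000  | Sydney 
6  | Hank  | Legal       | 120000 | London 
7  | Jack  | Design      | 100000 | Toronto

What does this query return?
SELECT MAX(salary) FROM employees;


Salaries: 50000, 90000, 40000, 120000, 50000, 120000, 100000
MAX = 120000

120000


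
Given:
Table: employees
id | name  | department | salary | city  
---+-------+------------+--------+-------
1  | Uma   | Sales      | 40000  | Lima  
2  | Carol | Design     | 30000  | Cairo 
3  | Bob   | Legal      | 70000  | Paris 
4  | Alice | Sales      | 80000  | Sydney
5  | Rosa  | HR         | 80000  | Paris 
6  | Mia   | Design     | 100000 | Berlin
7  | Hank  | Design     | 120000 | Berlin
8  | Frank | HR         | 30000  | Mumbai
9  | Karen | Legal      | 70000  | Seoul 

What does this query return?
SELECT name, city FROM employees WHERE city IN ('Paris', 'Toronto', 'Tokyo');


Filtering: city IN ('Paris', 'Toronto', 'Tokyo')
Matching: 2 rows

2 rows:
Bob, Paris
Rosa, Paris
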